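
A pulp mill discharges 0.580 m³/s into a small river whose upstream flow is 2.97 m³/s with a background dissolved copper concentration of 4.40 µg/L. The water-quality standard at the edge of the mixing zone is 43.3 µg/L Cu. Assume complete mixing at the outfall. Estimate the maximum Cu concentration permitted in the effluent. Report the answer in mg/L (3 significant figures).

0.242 mg/L

4.40 µg/L = 0.0044 mg/L.
43.3 µg/L = 0.0433 mg/L.
Mass balance: 0.0433·3.55 = 0.58·Cₑ + 2.97·0.0044.
Cₑ = (0.1537 − 0.01307) / 0.58 = 0.2425 mg/L.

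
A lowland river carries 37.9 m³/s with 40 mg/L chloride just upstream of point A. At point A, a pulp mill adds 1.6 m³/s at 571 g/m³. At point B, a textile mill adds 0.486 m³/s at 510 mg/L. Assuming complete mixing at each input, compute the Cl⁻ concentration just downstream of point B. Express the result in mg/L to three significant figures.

67.0 mg/L

After input A: C = (37.9·40 + 1.6·571) / 39.5 = 61.51 mg/L.
After input B: C = (39.5·61.51 + 0.486·510) / 39.99 = 66.96 mg/L.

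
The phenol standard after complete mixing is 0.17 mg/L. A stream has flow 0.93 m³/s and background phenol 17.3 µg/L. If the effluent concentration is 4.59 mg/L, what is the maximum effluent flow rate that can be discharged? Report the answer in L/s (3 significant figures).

32.1 L/s

17.3 µg/L = 0.0173 mg/L.
Mass balance at complete mixing: C_std·(Q_w + Q_r) = Q_w·C_e + Q_r·C_b.
Rearranging, Q_w = Q_r·(C_std − C_b)/(C_e − C_std) = 0.93·(0.17 − 0.0173) / (4.59 − 0.17) = 0.03213 m³/s.
= 32.13 L/s.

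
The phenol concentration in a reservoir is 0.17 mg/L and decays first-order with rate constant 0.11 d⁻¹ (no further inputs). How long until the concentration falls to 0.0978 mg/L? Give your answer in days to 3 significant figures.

t = ln(C₀/C)/k = ln(0.17/0.0978)/0.11 = 0.5529/0.11 = 5.026 d.

5.03 d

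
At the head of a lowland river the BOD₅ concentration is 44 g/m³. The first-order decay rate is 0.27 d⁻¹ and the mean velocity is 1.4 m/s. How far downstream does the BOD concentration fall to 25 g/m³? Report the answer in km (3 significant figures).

From C = C₀·e^(−kt), t = ln(C₀/C)/k = ln(44/25)/0.27 = 0.5653/0.27 = 2.094 d.
Distance = v·t = 1.4 m/s × 1.809e+05 s = 2.533e+05 m = 253.3 km.

253 km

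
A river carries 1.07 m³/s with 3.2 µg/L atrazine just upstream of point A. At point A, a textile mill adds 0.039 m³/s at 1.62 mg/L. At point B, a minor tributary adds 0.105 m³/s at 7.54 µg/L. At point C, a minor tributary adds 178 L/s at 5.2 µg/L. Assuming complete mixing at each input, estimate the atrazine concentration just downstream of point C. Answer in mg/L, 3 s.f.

3.2 µg/L = 0.0032 mg/L.
After input A: C = (1.07·0.0032 + 0.039·1.62) / 1.109 = 0.06006 mg/L.
7.54 µg/L = 0.00754 mg/L.
After input B: C = (1.109·0.06006 + 0.105·0.00754) / 1.214 = 0.05552 mg/L.
178 L/s = 0.178 m³/s.
5.2 µg/L = 0.0052 mg/L.
After input C: C = (1.214·0.05552 + 0.178·0.0052) / 1.392 = 0.04908 mg/L.

0.0491 mg/L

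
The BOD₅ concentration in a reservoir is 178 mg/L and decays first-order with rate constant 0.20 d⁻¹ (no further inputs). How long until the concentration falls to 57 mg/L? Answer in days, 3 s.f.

5.69 d

t = ln(C₀/C)/k = ln(178/57)/0.20 = 1.139/0.20 = 5.694 d.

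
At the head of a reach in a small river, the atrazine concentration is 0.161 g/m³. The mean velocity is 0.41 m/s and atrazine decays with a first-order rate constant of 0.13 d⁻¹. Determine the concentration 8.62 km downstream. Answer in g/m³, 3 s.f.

0.156 g/m³

Travel time t = 8.62 km / 0.41 m/s = 8620/0.41 = 2.102e+04 s = 0.2433 d.
First-order decay: C = 0.161·exp(−0.13·0.2433) = 0.161·0.9689 = 0.156 g/m³.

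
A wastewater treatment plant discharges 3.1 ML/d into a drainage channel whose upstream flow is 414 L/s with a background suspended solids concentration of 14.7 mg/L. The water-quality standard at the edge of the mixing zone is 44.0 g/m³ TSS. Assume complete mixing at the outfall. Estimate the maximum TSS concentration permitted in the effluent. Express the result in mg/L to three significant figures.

382 mg/L

3.1 ML/d = 0.03588 m³/s.
414 L/s = 0.414 m³/s.
Mass balance: 44·0.4499 = 0.03588·Cₑ + 0.414·14.7.
Cₑ = (19.79 − 6.086) / 0.03588 = 382.1 mg/L.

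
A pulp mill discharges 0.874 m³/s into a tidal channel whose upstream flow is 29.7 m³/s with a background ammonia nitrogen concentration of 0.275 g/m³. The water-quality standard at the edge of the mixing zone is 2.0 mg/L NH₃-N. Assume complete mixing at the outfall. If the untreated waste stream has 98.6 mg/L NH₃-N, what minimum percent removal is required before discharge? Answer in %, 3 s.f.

38.5 %

Mass balance: 2·30.57 = 0.874·Cₑ + 29.7·0.275.
Cₑ = (61.15 − 8.168) / 0.874 = 60.62 mg/L.
Required removal = 1 − 60.62/98.6 = 38.52 %.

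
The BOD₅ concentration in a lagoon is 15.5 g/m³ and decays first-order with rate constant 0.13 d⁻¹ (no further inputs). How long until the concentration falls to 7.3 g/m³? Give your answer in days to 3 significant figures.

t = ln(C₀/C)/k = ln(15.5/7.3)/0.13 = 0.753/0.13 = 5.792 d.

5.79 d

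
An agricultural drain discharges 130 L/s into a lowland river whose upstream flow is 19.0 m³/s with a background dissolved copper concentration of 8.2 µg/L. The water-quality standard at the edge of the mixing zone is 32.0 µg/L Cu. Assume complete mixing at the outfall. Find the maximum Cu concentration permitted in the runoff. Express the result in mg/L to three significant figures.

130 L/s = 0.13 m³/s.
8.2 µg/L = 0.0082 mg/L.
32.0 µg/L = 0.032 mg/L.
Mass balance: 0.032·19.13 = 0.13·Cₑ + 19·0.0082.
Cₑ = (0.6122 − 0.1558) / 0.13 = 3.51 mg/L.

3.51 mg/L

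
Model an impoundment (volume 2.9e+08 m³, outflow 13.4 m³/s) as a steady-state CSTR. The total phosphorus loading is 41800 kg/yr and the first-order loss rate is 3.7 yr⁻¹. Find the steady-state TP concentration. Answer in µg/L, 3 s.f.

Outflow Q = 13.4 m³/s × 3.156e+07 s/yr = 4.229e+08 m³/yr.
Steady-state CSTR mass balance: W = Q·C + k·V·C, so C = W/(Q + kV).
Q + kV = 4.229e+08 + 3.7·2.9e+08 = 1.496e+09 m³/yr.
C = 41800/1.496e+09 = 2.794e-05 kg/m³ = 0.02794 mg/L = 27.94 µg/L.

27.9 µg/L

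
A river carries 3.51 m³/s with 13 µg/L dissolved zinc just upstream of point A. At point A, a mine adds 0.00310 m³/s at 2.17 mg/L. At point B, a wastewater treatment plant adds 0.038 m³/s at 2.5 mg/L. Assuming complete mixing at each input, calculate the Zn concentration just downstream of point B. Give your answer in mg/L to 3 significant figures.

0.0415 mg/L

13 µg/L = 0.013 mg/L.
After input A: C = (3.51·0.013 + 0.0031·2.17) / 3.513 = 0.0149 mg/L.
After input B: C = (3.513·0.0149 + 0.038·2.5) / 3.551 = 0.0415 mg/L.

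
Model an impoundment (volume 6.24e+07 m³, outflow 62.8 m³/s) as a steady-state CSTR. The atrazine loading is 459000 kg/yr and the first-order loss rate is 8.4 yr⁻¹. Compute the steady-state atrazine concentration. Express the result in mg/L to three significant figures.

Outflow Q = 62.8 m³/s × 3.156e+07 s/yr = 1.982e+09 m³/yr.
Steady-state CSTR mass balance: W = Q·C + k·V·C, so C = W/(Q + kV).
Q + kV = 1.982e+09 + 8.4·6.24e+07 = 2.506e+09 m³/yr.
C = 459000/2.506e+09 = 0.0001832 kg/m³ = 0.1832 mg/L.

0.183 mg/L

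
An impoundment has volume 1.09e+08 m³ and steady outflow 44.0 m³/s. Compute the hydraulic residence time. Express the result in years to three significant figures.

0.0785 yr

Q = 44.0 m³/s × 3.156e+07 s/yr = 1.389e+09 m³/yr.
Hydraulic residence time τ = V/Q = 1.09e+08/1.389e+09 = 0.0785 yr.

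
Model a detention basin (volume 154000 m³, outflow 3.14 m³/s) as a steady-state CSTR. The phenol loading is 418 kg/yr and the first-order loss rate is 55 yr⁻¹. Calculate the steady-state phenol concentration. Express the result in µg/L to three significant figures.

3.89 µg/L

Outflow Q = 3.14 m³/s × 3.156e+07 s/yr = 9.909e+07 m³/yr.
Steady-state CSTR mass balance: W = Q·C + k·V·C, so C = W/(Q + kV).
Q + kV = 9.909e+07 + 55·154000 = 1.076e+08 m³/yr.
C = 418/1.076e+08 = 3.886e-06 kg/m³ = 0.003886 mg/L = 3.886 µg/L.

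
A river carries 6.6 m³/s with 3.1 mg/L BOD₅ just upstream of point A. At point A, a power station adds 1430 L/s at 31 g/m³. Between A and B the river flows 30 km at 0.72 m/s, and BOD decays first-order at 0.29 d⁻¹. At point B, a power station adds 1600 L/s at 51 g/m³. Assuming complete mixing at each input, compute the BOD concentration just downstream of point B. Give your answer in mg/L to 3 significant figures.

1430 L/s = 1.43 m³/s.
After input A: C = (6.6·3.1 + 1.43·31) / 8.03 = 8.068 mg/L.
Over the 30 km reach to input B (t = 4.167e+04 s = 0.4823 d), decay gives C = 8.068·exp(−0.29·0.4823) = 7.015 mg/L.
1600 L/s = 1.6 m³/s.
After input B: C = (8.03·7.015 + 1.6·51) / 9.63 = 14.32 mg/L.

14.3 mg/L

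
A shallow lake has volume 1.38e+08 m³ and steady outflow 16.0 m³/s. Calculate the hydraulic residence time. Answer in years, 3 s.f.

Q = 16.0 m³/s × 3.156e+07 s/yr = 5.049e+08 m³/yr.
Hydraulic residence time τ = V/Q = 1.38e+08/5.049e+08 = 0.2733 yr.

0.273 yr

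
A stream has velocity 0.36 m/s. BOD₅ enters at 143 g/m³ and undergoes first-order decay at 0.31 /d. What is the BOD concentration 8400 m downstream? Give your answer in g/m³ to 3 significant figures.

132 g/m³

Travel time t = 8400 m / 0.36 m/s = 8400/0.36 = 2.333e+04 s = 0.2701 d.
First-order decay: C = 143·exp(−0.31·0.2701) = 143·0.9197 = 131.5 g/m³.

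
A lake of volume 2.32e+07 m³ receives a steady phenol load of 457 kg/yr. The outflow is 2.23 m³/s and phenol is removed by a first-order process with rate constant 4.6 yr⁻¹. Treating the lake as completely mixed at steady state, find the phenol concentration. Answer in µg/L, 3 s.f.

Outflow Q = 2.23 m³/s × 3.156e+07 s/yr = 7.037e+07 m³/yr.
Steady-state CSTR mass balance: W = Q·C + k·V·C, so C = W/(Q + kV).
Q + kV = 7.037e+07 + 4.6·2.32e+07 = 1.771e+08 m³/yr.
C = 457/1.771e+08 = 2.581e-06 kg/m³ = 0.002581 mg/L = 2.581 µg/L.

2.58 µg/L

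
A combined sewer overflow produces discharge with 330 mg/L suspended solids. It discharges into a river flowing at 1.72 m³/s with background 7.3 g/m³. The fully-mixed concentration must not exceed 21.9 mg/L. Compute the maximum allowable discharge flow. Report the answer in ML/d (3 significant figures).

7.04 ML/d

Mass balance at complete mixing: C_std·(Q_w + Q_r) = Q_w·C_e + Q_r·C_b.
Rearranging, Q_w = Q_r·(C_std − C_b)/(C_e − C_std) = 1.72·(21.9 − 7.3) / (330 − 21.9) = 0.08151 m³/s.
= 7.042 ML/d.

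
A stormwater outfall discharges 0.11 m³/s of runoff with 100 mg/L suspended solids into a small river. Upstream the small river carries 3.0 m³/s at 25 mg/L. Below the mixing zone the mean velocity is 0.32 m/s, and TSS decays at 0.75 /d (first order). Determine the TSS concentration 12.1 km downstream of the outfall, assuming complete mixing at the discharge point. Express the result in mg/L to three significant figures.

After complete mixing, C₀ = (0.11·100 + 3·25) / 3.11 = 27.65 mg/L.
Travel time t = 1.21e+04 m / 0.32 m/s = 3.781e+04 s = 0.4376 d.
C = 27.65·exp(−0.75·0.4376) = 27.65·0.7202 = 19.92 mg/L.

19.9 mg/L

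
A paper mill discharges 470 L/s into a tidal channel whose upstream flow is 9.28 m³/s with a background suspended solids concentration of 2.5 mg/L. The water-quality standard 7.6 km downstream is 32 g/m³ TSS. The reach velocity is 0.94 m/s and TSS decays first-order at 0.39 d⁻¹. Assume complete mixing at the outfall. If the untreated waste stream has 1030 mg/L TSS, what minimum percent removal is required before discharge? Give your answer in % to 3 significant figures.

37.9 %

470 L/s = 0.47 m³/s.
Travel time to the compliance point: t = 7600/0.94 = 8085 s = 0.09358 d; decay factor exp(−0.39·0.09358) = 0.9642.
So the concentration just after mixing may be at most 32/0.9642 = 33.19 mg/L.
Mass balance: 33.19·9.75 = 0.47·Cₑ + 9.28·2.5.
Cₑ = (323.6 − 23.2) / 0.47 = 639.1 mg/L.
Required removal = 1 − 639.1/1030 = 37.95 %.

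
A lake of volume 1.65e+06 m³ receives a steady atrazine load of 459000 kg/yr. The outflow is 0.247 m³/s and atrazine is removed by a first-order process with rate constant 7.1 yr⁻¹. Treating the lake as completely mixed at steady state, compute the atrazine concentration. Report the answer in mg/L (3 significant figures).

23.5 mg/L

Outflow Q = 0.247 m³/s × 3.156e+07 s/yr = 7.795e+06 m³/yr.
Steady-state CSTR mass balance: W = Q·C + k·V·C, so C = W/(Q + kV).
Q + kV = 7.795e+06 + 7.1·1.65e+06 = 1.951e+07 m³/yr.
C = 459000/1.951e+07 = 0.02353 kg/m³ = 23.53 mg/L.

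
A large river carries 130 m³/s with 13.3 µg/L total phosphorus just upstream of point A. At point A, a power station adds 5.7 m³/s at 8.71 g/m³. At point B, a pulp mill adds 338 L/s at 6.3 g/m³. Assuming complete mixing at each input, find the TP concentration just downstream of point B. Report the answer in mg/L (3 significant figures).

13.3 µg/L = 0.0133 mg/L.
After input A: C = (130·0.0133 + 5.7·8.71) / 135.7 = 0.3786 mg/L.
338 L/s = 0.338 m³/s.
After input B: C = (135.7·0.3786 + 0.338·6.3) / 136 = 0.3933 mg/L.

0.393 mg/L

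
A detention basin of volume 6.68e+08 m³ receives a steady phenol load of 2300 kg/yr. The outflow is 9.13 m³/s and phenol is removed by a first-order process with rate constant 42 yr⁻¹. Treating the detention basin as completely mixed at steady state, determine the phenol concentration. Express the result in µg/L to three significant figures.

0.0811 µg/L

Outflow Q = 9.13 m³/s × 3.156e+07 s/yr = 2.881e+08 m³/yr.
Steady-state CSTR mass balance: W = Q·C + k·V·C, so C = W/(Q + kV).
Q + kV = 2.881e+08 + 42·6.68e+08 = 2.834e+10 m³/yr.
C = 2300/2.834e+10 = 8.115e-08 kg/m³ = 8.115e-05 mg/L = 0.08115 µg/L.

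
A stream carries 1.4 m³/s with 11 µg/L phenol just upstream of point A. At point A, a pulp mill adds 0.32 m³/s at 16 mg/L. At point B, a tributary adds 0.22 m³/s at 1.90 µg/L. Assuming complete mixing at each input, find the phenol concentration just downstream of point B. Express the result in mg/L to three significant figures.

2.65 mg/L

11 µg/L = 0.011 mg/L.
After input A: C = (1.4·0.011 + 0.32·16) / 1.72 = 2.986 mg/L.
1.90 µg/L = 0.0019 mg/L.
After input B: C = (1.72·2.986 + 0.22·0.0019) / 1.94 = 2.647 mg/L.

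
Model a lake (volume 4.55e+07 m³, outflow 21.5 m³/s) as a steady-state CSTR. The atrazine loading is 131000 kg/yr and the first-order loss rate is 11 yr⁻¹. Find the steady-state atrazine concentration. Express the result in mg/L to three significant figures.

Outflow Q = 21.5 m³/s × 3.156e+07 s/yr = 6.785e+08 m³/yr.
Steady-state CSTR mass balance: W = Q·C + k·V·C, so C = W/(Q + kV).
Q + kV = 6.785e+08 + 11·4.55e+07 = 1.179e+09 m³/yr.
C = 131000/1.179e+09 = 0.0001111 kg/m³ = 0.1111 mg/L.

0.111 mg/L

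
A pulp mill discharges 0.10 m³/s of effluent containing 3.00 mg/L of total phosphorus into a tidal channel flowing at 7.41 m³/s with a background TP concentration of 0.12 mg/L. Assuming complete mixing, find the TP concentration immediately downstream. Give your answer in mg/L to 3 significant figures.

0.158 mg/L

By mass balance at complete mixing, C = (0.1·3 + 7.41·0.12) / (0.1 + 7.41) = 1.189/7.51 = 0.1583 mg/L.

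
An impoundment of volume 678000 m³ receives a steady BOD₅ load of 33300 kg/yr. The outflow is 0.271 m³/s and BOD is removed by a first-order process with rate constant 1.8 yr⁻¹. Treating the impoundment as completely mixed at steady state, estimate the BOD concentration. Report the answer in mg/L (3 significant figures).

Outflow Q = 0.271 m³/s × 3.156e+07 s/yr = 8.552e+06 m³/yr.
Steady-state CSTR mass balance: W = Q·C + k·V·C, so C = W/(Q + kV).
Q + kV = 8.552e+06 + 1.8·678000 = 9.773e+06 m³/yr.
C = 33300/9.773e+06 = 0.003408 kg/m³ = 3.408 mg/L.

3.41 mg/L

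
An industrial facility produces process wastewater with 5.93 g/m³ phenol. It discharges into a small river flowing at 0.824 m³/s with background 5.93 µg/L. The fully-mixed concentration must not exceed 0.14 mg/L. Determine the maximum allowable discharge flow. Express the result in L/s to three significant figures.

19.1 L/s

5.93 µg/L = 0.00593 mg/L.
Mass balance at complete mixing: C_std·(Q_w + Q_r) = Q_w·C_e + Q_r·C_b.
Rearranging, Q_w = Q_r·(C_std − C_b)/(C_e − C_std) = 0.824·(0.14 − 0.00593) / (5.93 − 0.14) = 0.01908 m³/s.
= 19.08 L/s.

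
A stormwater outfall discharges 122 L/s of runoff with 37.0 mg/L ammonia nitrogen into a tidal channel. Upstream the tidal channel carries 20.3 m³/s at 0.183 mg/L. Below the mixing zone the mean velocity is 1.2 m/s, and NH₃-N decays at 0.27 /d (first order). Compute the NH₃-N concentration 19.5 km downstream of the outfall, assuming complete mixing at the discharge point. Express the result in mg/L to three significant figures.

0.383 mg/L

122 L/s = 0.122 m³/s.
After complete mixing, C₀ = (0.122·37 + 20.3·0.183) / 20.42 = 0.4029 mg/L.
Travel time t = 1.95e+04 m / 1.2 m/s = 1.625e+04 s = 0.1881 d.
C = 0.4029·exp(−0.27·0.1881) = 0.4029·0.9505 = 0.383 mg/L.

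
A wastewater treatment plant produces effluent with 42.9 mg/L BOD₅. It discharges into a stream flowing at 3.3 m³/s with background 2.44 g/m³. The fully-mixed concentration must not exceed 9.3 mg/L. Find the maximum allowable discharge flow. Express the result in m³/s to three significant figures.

Mass balance at complete mixing: C_std·(Q_w + Q_r) = Q_w·C_e + Q_r·C_b.
Rearranging, Q_w = Q_r·(C_std − C_b)/(C_e − C_std) = 3.3·(9.3 − 2.44) / (42.9 − 9.3) = 0.6738 m³/s.

0.674 m³/s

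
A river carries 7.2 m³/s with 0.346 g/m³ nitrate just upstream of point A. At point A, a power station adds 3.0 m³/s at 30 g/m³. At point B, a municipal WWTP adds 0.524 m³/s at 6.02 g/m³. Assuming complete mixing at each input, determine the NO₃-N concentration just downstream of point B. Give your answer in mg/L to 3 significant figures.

After input A: C = (7.2·0.346 + 3·30) / 10.2 = 9.068 mg/L.
After input B: C = (10.2·9.068 + 0.524·6.02) / 10.72 = 8.919 mg/L.

8.92 mg/L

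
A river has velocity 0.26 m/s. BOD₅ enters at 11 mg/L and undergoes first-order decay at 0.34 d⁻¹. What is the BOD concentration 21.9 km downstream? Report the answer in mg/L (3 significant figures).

7.90 mg/L

Travel time t = 21.9 km / 0.26 m/s = 2.19e+04/0.26 = 8.423e+04 s = 0.9749 d.
First-order decay: C = 11·exp(−0.34·0.9749) = 11·0.7179 = 7.897 mg/L.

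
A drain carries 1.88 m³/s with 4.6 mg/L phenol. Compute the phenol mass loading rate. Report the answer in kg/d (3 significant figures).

Mass flux = Q·C = 1.88 m³/s × 4.6 g/m³ = 8.648 g/s.
= 8.648 g/s × 86.4 = 747.2 kg/d.

747 kg/d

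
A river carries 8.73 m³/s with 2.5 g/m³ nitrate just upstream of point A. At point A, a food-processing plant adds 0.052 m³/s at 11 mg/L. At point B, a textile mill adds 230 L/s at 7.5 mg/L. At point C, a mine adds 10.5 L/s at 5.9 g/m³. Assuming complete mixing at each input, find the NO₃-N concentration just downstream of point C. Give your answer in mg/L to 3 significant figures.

After input A: C = (8.73·2.5 + 0.052·11) / 8.782 = 2.55 mg/L.
230 L/s = 0.23 m³/s.
After input B: C = (8.782·2.55 + 0.23·7.5) / 9.012 = 2.677 mg/L.
10.5 L/s = 0.0105 m³/s.
After input C: C = (9.012·2.677 + 0.0105·5.9) / 9.023 = 2.68 mg/L.

2.68 mg/L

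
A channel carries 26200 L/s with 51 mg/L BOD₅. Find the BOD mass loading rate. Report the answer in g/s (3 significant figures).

1340 g/s

26200 L/s = 26.2 m³/s.
Mass flux = Q·C = 26.2 m³/s × 51 g/m³ = 1336 g/s.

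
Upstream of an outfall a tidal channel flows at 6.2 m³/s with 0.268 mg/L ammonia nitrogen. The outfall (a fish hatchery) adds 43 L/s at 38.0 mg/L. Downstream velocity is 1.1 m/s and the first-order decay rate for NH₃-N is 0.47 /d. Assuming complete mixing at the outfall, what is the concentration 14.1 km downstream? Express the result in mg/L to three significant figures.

43 L/s = 0.043 m³/s.
After complete mixing, C₀ = (0.043·38 + 6.2·0.268) / 6.243 = 0.5279 mg/L.
Travel time t = 1.41e+04 m / 1.1 m/s = 1.282e+04 s = 0.1484 d.
C = 0.5279·exp(−0.47·0.1484) = 0.5279·0.9326 = 0.4923 mg/L.

0.492 mg/L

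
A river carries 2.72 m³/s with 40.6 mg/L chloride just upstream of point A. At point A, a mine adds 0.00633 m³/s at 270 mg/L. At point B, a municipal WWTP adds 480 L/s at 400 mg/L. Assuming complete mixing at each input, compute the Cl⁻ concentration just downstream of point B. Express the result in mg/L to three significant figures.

94.9 mg/L

After input A: C = (2.72·40.6 + 0.00633·270) / 2.726 = 41.13 mg/L.
480 L/s = 0.48 m³/s.
After input B: C = (2.726·41.13 + 0.48·400) / 3.206 = 94.86 mg/L.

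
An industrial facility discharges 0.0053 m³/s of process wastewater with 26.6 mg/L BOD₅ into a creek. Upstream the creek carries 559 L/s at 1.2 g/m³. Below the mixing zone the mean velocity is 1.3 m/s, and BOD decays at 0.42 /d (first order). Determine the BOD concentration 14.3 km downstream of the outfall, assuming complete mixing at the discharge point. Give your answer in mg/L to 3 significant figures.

1.36 mg/L

559 L/s = 0.559 m³/s.
After complete mixing, C₀ = (0.0053·26.6 + 0.559·1.2) / 0.5643 = 1.439 mg/L.
Travel time t = 1.43e+04 m / 1.3 m/s = 1.1e+04 s = 0.1273 d.
C = 1.439·exp(−0.42·0.1273) = 1.439·0.9479 = 1.364 mg/L.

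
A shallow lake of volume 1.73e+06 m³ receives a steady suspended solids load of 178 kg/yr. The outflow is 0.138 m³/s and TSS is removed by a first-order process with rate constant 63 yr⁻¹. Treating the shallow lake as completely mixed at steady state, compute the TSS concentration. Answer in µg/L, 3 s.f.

Outflow Q = 0.138 m³/s × 3.156e+07 s/yr = 4.355e+06 m³/yr.
Steady-state CSTR mass balance: W = Q·C + k·V·C, so C = W/(Q + kV).
Q + kV = 4.355e+06 + 63·1.73e+06 = 1.133e+08 m³/yr.
C = 178/1.133e+08 = 1.57e-06 kg/m³ = 0.00157 mg/L = 1.57 µg/L.

1.57 µg/L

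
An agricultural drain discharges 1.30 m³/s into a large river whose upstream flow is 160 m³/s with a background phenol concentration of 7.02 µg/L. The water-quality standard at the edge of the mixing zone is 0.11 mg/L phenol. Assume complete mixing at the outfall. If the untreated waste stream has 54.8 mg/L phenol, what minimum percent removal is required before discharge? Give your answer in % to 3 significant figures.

76.7 %

7.02 µg/L = 0.00702 mg/L.
Mass balance: 0.11·161.3 = 1.3·Cₑ + 160·0.00702.
Cₑ = (17.74 − 1.123) / 1.3 = 12.78 mg/L.
Required removal = 1 − 12.78/54.8 = 76.67 %.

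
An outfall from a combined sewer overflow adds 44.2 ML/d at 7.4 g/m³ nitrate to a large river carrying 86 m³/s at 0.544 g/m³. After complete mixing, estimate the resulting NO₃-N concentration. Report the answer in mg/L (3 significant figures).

44.2 ML/d = 0.5116 m³/s.
Flow-weighted mixing gives C = (0.5116·7.4 + 86·0.544) / (0.5116 + 86) = 50.57/86.51 = 0.5845 mg/L.

0.585 mg/L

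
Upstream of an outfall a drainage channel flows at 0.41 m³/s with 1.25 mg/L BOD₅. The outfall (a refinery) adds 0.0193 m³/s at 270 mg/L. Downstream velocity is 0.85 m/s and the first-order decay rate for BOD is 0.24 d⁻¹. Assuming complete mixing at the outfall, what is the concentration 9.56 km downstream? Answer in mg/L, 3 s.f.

After complete mixing, C₀ = (0.0193·270 + 0.41·1.25) / 0.4293 = 13.33 mg/L.
Travel time t = 9560 m / 0.85 m/s = 1.125e+04 s = 0.1302 d.
C = 13.33·exp(−0.24·0.1302) = 13.33·0.9692 = 12.92 mg/L.

12.9 mg/L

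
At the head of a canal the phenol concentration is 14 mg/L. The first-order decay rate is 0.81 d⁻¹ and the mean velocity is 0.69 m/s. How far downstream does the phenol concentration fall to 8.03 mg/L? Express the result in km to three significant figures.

40.9 km

From C = C₀·e^(−kt), t = ln(C₀/C)/k = ln(14/8.03)/0.81 = 0.5559/0.81 = 0.6863 d.
Distance = v·t = 0.69 m/s × 5.929e+04 s = 4.091e+04 m = 40.91 km.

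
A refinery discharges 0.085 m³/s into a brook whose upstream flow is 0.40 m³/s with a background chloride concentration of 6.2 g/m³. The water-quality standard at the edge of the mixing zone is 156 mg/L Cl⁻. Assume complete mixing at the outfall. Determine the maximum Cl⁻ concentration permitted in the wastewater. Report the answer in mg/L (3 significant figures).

Mass balance: 156·0.485 = 0.085·Cₑ + 0.4·6.2.
Cₑ = (75.66 − 2.48) / 0.085 = 860.9 mg/L.

861 mg/L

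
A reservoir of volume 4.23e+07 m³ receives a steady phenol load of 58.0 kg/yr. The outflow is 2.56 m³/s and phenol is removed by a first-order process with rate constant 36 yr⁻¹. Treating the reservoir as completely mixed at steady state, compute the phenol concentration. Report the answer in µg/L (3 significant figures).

0.0362 µg/L

Outflow Q = 2.56 m³/s × 3.156e+07 s/yr = 8.079e+07 m³/yr.
Steady-state CSTR mass balance: W = Q·C + k·V·C, so C = W/(Q + kV).
Q + kV = 8.079e+07 + 36·4.23e+07 = 1.604e+09 m³/yr.
C = 58.0/1.604e+09 = 3.617e-08 kg/m³ = 3.617e-05 mg/L = 0.03617 µg/L.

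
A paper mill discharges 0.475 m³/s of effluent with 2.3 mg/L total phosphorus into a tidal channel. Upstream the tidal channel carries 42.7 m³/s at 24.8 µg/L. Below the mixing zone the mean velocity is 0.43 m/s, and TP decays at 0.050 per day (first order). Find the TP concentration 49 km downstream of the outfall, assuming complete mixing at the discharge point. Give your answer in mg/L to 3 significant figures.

24.8 µg/L = 0.0248 mg/L.
After complete mixing, C₀ = (0.475·2.3 + 42.7·0.0248) / 43.18 = 0.04983 mg/L.
Travel time t = 4.9e+04 m / 0.43 m/s = 1.14e+05 s = 1.319 d.
C = 0.04983·exp(−0.050·1.319) = 0.04983·0.9362 = 0.04665 mg/L.

0.0467 mg/L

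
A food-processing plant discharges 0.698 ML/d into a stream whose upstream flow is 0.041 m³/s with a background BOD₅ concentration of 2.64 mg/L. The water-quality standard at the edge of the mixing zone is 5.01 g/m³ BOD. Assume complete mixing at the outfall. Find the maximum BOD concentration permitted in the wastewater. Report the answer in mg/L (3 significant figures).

0.698 ML/d = 0.008079 m³/s.
Mass balance: 5.01·0.04908 = 0.008079·Cₑ + 0.041·2.64.
Cₑ = (0.2459 − 0.1082) / 0.008079 = 17.04 mg/L.

17.0 mg/L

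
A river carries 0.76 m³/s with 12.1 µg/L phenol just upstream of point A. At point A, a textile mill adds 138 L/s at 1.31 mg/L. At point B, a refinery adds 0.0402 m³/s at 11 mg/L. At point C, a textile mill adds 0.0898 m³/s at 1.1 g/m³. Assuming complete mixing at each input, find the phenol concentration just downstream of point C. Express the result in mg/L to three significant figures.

12.1 µg/L = 0.0121 mg/L.
138 L/s = 0.138 m³/s.
After input A: C = (0.76·0.0121 + 0.138·1.31) / 0.898 = 0.2116 mg/L.
After input B: C = (0.898·0.2116 + 0.0402·11) / 0.9382 = 0.6738 mg/L.
After input C: C = (0.9382·0.6738 + 0.0898·1.1) / 1.028 = 0.711 mg/L.

0.711 mg/L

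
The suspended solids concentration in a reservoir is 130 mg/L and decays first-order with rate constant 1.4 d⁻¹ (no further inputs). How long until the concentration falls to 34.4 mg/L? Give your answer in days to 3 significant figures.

t = ln(C₀/C)/k = ln(130/34.4)/1.4 = 1.329/1.4 = 0.9496 d.

0.950 d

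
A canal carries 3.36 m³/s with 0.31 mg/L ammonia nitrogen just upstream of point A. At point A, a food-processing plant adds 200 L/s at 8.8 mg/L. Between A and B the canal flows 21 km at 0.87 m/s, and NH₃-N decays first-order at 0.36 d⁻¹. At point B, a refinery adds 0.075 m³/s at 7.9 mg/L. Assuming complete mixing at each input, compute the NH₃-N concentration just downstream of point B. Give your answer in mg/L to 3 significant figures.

200 L/s = 0.2 m³/s.
After input A: C = (3.36·0.31 + 0.2·8.8) / 3.56 = 0.787 mg/L.
Over the 21 km reach to input B (t = 2.414e+04 s = 0.2794 d), decay gives C = 0.787·exp(−0.36·0.2794) = 0.7117 mg/L.
After input B: C = (3.56·0.7117 + 0.075·7.9) / 3.635 = 0.86 mg/L.

0.860 mg/L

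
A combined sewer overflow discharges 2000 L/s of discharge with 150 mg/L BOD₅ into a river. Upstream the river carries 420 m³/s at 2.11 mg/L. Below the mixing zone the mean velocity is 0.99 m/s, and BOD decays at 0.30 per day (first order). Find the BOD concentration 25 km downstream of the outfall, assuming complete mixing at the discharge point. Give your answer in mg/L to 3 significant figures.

2000 L/s = 2 m³/s.
After complete mixing, C₀ = (2·150 + 420·2.11) / 422 = 2.811 mg/L.
Travel time t = 2.5e+04 m / 0.99 m/s = 2.525e+04 s = 0.2923 d.
C = 2.811·exp(−0.30·0.2923) = 2.811·0.9161 = 2.575 mg/L.

2.57 mg/L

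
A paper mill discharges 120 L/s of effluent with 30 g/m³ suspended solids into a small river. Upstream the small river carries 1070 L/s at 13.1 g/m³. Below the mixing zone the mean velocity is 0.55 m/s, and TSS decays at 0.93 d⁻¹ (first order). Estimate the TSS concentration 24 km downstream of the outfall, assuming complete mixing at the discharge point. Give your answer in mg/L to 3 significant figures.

9.26 mg/L

120 L/s = 0.12 m³/s.
1070 L/s = 1.07 m³/s.
After complete mixing, C₀ = (0.12·30 + 1.07·13.1) / 1.19 = 14.8 mg/L.
Travel time t = 2.4e+04 m / 0.55 m/s = 4.364e+04 s = 0.5051 d.
C = 14.8·exp(−0.93·0.5051) = 14.8·0.6252 = 9.255 mg/L.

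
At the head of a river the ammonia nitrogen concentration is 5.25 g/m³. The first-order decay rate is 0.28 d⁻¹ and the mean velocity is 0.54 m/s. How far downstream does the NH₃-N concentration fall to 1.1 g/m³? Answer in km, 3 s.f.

260 km

From C = C₀·e^(−kt), t = ln(C₀/C)/k = ln(5.25/1.1)/0.28 = 1.563/0.28 = 5.582 d.
Distance = v·t = 0.54 m/s × 4.823e+05 s = 2.604e+05 m = 260.4 km.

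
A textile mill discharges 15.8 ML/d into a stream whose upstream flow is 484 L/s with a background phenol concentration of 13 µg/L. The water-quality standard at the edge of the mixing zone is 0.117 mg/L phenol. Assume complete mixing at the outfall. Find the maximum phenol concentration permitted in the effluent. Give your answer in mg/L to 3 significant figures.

15.8 ML/d = 0.1829 m³/s.
484 L/s = 0.484 m³/s.
13 µg/L = 0.013 mg/L.
Mass balance: 0.117·0.6669 = 0.1829·Cₑ + 0.484·0.013.
Cₑ = (0.07802 − 0.006292) / 0.1829 = 0.3923 mg/L.

0.392 mg/L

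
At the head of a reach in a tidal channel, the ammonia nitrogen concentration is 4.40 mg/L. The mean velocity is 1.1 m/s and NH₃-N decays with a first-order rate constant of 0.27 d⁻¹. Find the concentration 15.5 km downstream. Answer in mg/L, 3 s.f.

4.21 mg/L

Travel time t = 15.5 km / 1.1 m/s = 1.55e+04/1.1 = 1.409e+04 s = 0.1631 d.
First-order decay: C = 4.40·exp(−0.27·0.1631) = 4.40·0.9569 = 4.21 mg/L.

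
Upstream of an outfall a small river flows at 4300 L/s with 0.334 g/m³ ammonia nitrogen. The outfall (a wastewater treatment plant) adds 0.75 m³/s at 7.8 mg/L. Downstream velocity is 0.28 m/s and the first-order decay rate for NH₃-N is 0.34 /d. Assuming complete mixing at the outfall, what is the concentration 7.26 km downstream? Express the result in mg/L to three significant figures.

1.30 mg/L

4300 L/s = 4.3 m³/s.
After complete mixing, C₀ = (0.75·7.8 + 4.3·0.334) / 5.05 = 1.443 mg/L.
Travel time t = 7260 m / 0.28 m/s = 2.593e+04 s = 0.3001 d.
C = 1.443·exp(−0.34·0.3001) = 1.443·0.903 = 1.303 mg/L.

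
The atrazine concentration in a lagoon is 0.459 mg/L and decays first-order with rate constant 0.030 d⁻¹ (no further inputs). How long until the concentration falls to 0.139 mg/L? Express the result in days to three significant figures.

39.8 d

t = ln(C₀/C)/k = ln(0.459/0.139)/0.030 = 1.195/0.030 = 39.82 d.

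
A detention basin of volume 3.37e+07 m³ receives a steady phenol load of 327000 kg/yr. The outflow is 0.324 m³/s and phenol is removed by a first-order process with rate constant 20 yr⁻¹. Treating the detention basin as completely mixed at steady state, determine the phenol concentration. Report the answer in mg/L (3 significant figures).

Outflow Q = 0.324 m³/s × 3.156e+07 s/yr = 1.022e+07 m³/yr.
Steady-state CSTR mass balance: W = Q·C + k·V·C, so C = W/(Q + kV).
Q + kV = 1.022e+07 + 20·3.37e+07 = 6.842e+08 m³/yr.
C = 327000/6.842e+08 = 0.0004779 kg/m³ = 0.4779 mg/L.

0.478 mg/L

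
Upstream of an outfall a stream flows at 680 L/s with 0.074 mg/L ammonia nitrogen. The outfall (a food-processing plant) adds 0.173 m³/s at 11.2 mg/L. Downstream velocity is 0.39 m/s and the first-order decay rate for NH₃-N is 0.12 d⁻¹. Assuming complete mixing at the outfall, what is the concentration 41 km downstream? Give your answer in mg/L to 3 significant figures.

680 L/s = 0.68 m³/s.
After complete mixing, C₀ = (0.173·11.2 + 0.68·0.074) / 0.853 = 2.331 mg/L.
Travel time t = 4.1e+04 m / 0.39 m/s = 1.051e+05 s = 1.217 d.
C = 2.331·exp(−0.12·1.217) = 2.331·0.8641 = 2.014 mg/L.

2.01 mg/L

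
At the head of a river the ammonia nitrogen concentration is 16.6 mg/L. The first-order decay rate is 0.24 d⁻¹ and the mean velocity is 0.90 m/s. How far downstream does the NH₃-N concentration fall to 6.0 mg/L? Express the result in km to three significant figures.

330 km

From C = C₀·e^(−kt), t = ln(C₀/C)/k = ln(16.6/6.0)/0.24 = 1.018/0.24 = 4.24 d.
Distance = v·t = 0.90 m/s × 3.664e+05 s = 3.297e+05 m = 329.7 km.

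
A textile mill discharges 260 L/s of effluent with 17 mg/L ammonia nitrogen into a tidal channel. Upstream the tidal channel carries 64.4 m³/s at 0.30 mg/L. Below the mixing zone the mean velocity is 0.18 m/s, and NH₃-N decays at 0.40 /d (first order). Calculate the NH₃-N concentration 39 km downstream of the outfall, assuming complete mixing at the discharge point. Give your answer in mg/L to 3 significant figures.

260 L/s = 0.26 m³/s.
After complete mixing, C₀ = (0.26·17 + 64.4·0.3) / 64.66 = 0.3672 mg/L.
Travel time t = 3.9e+04 m / 0.18 m/s = 2.167e+05 s = 2.508 d.
C = 0.3672·exp(−0.40·2.508) = 0.3672·0.3667 = 0.1347 mg/L.

0.135 mg/L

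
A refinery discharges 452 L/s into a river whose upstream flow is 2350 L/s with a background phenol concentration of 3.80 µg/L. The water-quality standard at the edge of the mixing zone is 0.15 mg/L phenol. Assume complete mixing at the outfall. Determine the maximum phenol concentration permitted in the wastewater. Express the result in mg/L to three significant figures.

0.910 mg/L

452 L/s = 0.452 m³/s.
2350 L/s = 2.35 m³/s.
3.80 µg/L = 0.0038 mg/L.
Mass balance: 0.15·2.802 = 0.452·Cₑ + 2.35·0.0038.
Cₑ = (0.4203 − 0.00893) / 0.452 = 0.9101 mg/L.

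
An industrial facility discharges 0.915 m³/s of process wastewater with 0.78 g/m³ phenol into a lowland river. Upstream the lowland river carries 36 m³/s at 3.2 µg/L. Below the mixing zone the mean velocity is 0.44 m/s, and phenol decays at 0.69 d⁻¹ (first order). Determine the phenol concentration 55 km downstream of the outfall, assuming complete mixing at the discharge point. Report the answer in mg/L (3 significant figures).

3.2 µg/L = 0.0032 mg/L.
After complete mixing, C₀ = (0.915·0.78 + 36·0.0032) / 36.91 = 0.02245 mg/L.
Travel time t = 5.5e+04 m / 0.44 m/s = 1.25e+05 s = 1.447 d.
C = 0.02245·exp(−0.69·1.447) = 0.02245·0.3685 = 0.008275 mg/L.

0.00827 mg/L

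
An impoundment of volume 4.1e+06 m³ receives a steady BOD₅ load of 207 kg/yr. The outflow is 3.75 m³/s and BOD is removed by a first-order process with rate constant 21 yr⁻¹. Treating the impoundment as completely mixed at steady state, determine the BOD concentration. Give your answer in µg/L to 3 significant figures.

1.01 µg/L

Outflow Q = 3.75 m³/s × 3.156e+07 s/yr = 1.183e+08 m³/yr.
Steady-state CSTR mass balance: W = Q·C + k·V·C, so C = W/(Q + kV).
Q + kV = 1.183e+08 + 21·4.1e+06 = 2.044e+08 m³/yr.
C = 207/2.044e+08 = 1.013e-06 kg/m³ = 0.001013 mg/L = 1.013 µg/L.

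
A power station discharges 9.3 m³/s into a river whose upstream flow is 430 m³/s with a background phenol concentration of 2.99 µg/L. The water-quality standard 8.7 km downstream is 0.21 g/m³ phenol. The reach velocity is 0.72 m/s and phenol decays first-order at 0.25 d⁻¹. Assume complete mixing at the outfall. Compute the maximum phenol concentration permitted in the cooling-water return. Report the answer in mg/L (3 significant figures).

10.1 mg/L

2.99 µg/L = 0.00299 mg/L.
Travel time to the compliance point: t = 8700/0.72 = 1.208e+04 s = 0.1399 d; decay factor exp(−0.25·0.1399) = 0.9656.
So the concentration just after mixing may be at most 0.21/0.9656 = 0.2175 mg/L.
Mass balance: 0.2175·439.3 = 9.3·Cₑ + 430·0.00299.
Cₑ = (95.54 − 1.286) / 9.3 = 10.13 mg/L.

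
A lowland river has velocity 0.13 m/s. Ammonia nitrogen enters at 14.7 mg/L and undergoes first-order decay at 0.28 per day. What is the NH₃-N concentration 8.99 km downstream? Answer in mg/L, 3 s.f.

11.7 mg/L

Travel time t = 8.99 km / 0.13 m/s = 8990/0.13 = 6.915e+04 s = 0.8004 d.
First-order decay: C = 14.7·exp(−0.28·0.8004) = 14.7·0.7992 = 11.75 mg/L.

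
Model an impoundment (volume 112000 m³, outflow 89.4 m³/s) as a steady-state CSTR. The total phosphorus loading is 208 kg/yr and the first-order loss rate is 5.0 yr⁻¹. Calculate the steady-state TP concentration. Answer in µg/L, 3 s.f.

Outflow Q = 89.4 m³/s × 3.156e+07 s/yr = 2.821e+09 m³/yr.
Steady-state CSTR mass balance: W = Q·C + k·V·C, so C = W/(Q + kV).
Q + kV = 2.821e+09 + 5.0·112000 = 2.822e+09 m³/yr.
C = 208/2.822e+09 = 7.371e-08 kg/m³ = 7.371e-05 mg/L = 0.07371 µg/L.

0.0737 µg/L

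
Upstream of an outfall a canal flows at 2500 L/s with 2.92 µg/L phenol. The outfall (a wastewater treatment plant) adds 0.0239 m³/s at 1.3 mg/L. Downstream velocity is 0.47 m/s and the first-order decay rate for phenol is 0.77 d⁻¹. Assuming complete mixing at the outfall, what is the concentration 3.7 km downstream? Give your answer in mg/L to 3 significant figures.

0.0142 mg/L

2500 L/s = 2.5 m³/s.
2.92 µg/L = 0.00292 mg/L.
After complete mixing, C₀ = (0.0239·1.3 + 2.5·0.00292) / 2.524 = 0.0152 mg/L.
Travel time t = 3700 m / 0.47 m/s = 7872 s = 0.09112 d.
C = 0.0152·exp(−0.77·0.09112) = 0.0152·0.9322 = 0.01417 mg/L.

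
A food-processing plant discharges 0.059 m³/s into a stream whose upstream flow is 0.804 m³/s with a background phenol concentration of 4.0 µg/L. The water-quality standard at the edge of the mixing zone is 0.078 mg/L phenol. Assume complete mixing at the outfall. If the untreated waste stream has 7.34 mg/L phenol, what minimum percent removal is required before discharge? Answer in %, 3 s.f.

85.2 %

4.0 µg/L = 0.004 mg/L.
Mass balance: 0.078·0.863 = 0.059·Cₑ + 0.804·0.004.
Cₑ = (0.06731 − 0.003216) / 0.059 = 1.086 mg/L.
Required removal = 1 − 1.086/7.34 = 85.2 %.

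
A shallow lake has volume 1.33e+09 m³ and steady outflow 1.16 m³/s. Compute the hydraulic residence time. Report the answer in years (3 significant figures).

36.3 yr

Q = 1.16 m³/s × 3.156e+07 s/yr = 3.661e+07 m³/yr.
Hydraulic residence time τ = V/Q = 1.33e+09/3.661e+07 = 36.33 yr.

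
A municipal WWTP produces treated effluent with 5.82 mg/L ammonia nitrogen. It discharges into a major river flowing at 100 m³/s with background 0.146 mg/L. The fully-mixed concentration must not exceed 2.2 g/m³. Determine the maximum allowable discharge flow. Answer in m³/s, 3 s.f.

Mass balance at complete mixing: C_std·(Q_w + Q_r) = Q_w·C_e + Q_r·C_b.
Rearranging, Q_w = Q_r·(C_std − C_b)/(C_e − C_std) = 100·(2.2 − 0.146) / (5.82 − 2.2) = 56.74 m³/s.

56.7 m³/s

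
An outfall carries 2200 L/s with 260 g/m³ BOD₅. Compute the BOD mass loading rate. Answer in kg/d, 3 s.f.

49400 kg/d

2200 L/s = 2.2 m³/s.
Mass flux = Q·C = 2.2 m³/s × 260 g/m³ = 572 g/s.
= 572 g/s × 86.4 = 4.942e+04 kg/d.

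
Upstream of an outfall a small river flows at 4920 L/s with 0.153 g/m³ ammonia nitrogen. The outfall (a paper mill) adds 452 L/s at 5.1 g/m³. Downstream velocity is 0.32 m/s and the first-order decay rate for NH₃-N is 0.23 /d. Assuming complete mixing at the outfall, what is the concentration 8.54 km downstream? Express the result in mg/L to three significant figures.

0.530 mg/L

452 L/s = 0.452 m³/s.
4920 L/s = 4.92 m³/s.
After complete mixing, C₀ = (0.452·5.1 + 4.92·0.153) / 5.372 = 0.5692 mg/L.
Travel time t = 8540 m / 0.32 m/s = 2.669e+04 s = 0.3089 d.
C = 0.5692·exp(−0.23·0.3089) = 0.5692·0.9314 = 0.5302 mg/L.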